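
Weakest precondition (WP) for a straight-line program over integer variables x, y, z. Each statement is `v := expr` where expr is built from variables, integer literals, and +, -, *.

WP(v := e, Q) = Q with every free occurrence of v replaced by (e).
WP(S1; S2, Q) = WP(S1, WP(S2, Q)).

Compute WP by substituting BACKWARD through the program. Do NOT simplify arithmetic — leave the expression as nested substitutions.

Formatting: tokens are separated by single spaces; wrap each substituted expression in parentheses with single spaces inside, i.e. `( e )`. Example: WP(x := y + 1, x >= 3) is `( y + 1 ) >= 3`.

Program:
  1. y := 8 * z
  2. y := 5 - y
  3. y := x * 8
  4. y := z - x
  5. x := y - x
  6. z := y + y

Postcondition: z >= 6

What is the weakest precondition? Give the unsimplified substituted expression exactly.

post: z >= 6
stmt 6: z := y + y  -- replace 1 occurrence(s) of z with (y + y)
  => ( y + y ) >= 6
stmt 5: x := y - x  -- replace 0 occurrence(s) of x with (y - x)
  => ( y + y ) >= 6
stmt 4: y := z - x  -- replace 2 occurrence(s) of y with (z - x)
  => ( ( z - x ) + ( z - x ) ) >= 6
stmt 3: y := x * 8  -- replace 0 occurrence(s) of y with (x * 8)
  => ( ( z - x ) + ( z - x ) ) >= 6
stmt 2: y := 5 - y  -- replace 0 occurrence(s) of y with (5 - y)
  => ( ( z - x ) + ( z - x ) ) >= 6
stmt 1: y := 8 * z  -- replace 0 occurrence(s) of y with (8 * z)
  => ( ( z - x ) + ( z - x ) ) >= 6

Answer: ( ( z - x ) + ( z - x ) ) >= 6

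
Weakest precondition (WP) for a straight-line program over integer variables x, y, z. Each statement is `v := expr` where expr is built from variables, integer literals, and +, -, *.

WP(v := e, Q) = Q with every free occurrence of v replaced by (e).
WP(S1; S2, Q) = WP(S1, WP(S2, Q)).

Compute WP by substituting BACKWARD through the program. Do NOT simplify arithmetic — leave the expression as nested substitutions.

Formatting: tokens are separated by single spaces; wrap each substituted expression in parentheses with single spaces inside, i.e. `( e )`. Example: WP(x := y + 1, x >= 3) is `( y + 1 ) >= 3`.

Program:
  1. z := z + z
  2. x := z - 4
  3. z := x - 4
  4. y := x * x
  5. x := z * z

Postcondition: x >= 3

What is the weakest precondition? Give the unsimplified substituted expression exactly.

post: x >= 3
stmt 5: x := z * z  -- replace 1 occurrence(s) of x with (z * z)
  => ( z * z ) >= 3
stmt 4: y := x * x  -- replace 0 occurrence(s) of y with (x * x)
  => ( z * z ) >= 3
stmt 3: z := x - 4  -- replace 2 occurrence(s) of z with (x - 4)
  => ( ( x - 4 ) * ( x - 4 ) ) >= 3
stmt 2: x := z - 4  -- replace 2 occurrence(s) of x with (z - 4)
  => ( ( ( z - 4 ) - 4 ) * ( ( z - 4 ) - 4 ) ) >= 3
stmt 1: z := z + z  -- replace 2 occurrence(s) of z with (z + z)
  => ( ( ( ( z + z ) - 4 ) - 4 ) * ( ( ( z + z ) - 4 ) - 4 ) ) >= 3

Answer: ( ( ( ( z + z ) - 4 ) - 4 ) * ( ( ( z + z ) - 4 ) - 4 ) ) >= 3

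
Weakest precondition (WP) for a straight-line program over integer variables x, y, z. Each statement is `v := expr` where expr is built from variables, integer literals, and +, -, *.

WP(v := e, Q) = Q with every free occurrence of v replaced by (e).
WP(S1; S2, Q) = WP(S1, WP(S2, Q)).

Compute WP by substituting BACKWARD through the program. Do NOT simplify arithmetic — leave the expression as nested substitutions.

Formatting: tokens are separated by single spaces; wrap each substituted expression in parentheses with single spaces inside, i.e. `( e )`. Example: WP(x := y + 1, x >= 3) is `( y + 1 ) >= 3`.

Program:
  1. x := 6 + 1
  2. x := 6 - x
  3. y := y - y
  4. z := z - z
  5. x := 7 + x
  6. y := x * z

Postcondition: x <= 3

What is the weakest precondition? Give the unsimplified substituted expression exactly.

Answer: ( 7 + ( 6 - ( 6 + 1 ) ) ) <= 3

Derivation:
post: x <= 3
stmt 6: y := x * z  -- replace 0 occurrence(s) of y with (x * z)
  => x <= 3
stmt 5: x := 7 + x  -- replace 1 occurrence(s) of x with (7 + x)
  => ( 7 + x ) <= 3
stmt 4: z := z - z  -- replace 0 occurrence(s) of z with (z - z)
  => ( 7 + x ) <= 3
stmt 3: y := y - y  -- replace 0 occurrence(s) of y with (y - y)
  => ( 7 + x ) <= 3
stmt 2: x := 6 - x  -- replace 1 occurrence(s) of x with (6 - x)
  => ( 7 + ( 6 - x ) ) <= 3
stmt 1: x := 6 + 1  -- replace 1 occurrence(s) of x with (6 + 1)
  => ( 7 + ( 6 - ( 6 + 1 ) ) ) <= 3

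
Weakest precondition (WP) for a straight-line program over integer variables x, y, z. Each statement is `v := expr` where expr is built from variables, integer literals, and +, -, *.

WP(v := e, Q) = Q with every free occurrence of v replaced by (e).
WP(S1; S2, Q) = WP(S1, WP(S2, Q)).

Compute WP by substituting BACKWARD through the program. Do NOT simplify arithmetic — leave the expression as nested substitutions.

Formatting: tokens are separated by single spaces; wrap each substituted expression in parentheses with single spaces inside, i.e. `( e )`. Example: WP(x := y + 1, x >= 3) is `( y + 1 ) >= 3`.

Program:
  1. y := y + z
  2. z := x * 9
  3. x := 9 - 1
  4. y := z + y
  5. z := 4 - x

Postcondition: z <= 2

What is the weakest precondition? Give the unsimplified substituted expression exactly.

Answer: ( 4 - ( 9 - 1 ) ) <= 2

Derivation:
post: z <= 2
stmt 5: z := 4 - x  -- replace 1 occurrence(s) of z with (4 - x)
  => ( 4 - x ) <= 2
stmt 4: y := z + y  -- replace 0 occurrence(s) of y with (z + y)
  => ( 4 - x ) <= 2
stmt 3: x := 9 - 1  -- replace 1 occurrence(s) of x with (9 - 1)
  => ( 4 - ( 9 - 1 ) ) <= 2
stmt 2: z := x * 9  -- replace 0 occurrence(s) of z with (x * 9)
  => ( 4 - ( 9 - 1 ) ) <= 2
stmt 1: y := y + z  -- replace 0 occurrence(s) of y with (y + z)
  => ( 4 - ( 9 - 1 ) ) <= 2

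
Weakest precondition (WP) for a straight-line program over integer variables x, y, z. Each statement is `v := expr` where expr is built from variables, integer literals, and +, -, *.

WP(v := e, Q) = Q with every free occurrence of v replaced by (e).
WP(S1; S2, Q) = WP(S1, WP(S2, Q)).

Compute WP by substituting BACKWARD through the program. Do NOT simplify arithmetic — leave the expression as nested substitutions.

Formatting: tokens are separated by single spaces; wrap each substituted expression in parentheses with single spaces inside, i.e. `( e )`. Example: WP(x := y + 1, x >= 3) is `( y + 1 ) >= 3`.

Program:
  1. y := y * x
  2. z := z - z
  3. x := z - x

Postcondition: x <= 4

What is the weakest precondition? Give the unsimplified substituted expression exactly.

Answer: ( ( z - z ) - x ) <= 4

Derivation:
post: x <= 4
stmt 3: x := z - x  -- replace 1 occurrence(s) of x with (z - x)
  => ( z - x ) <= 4
stmt 2: z := z - z  -- replace 1 occurrence(s) of z with (z - z)
  => ( ( z - z ) - x ) <= 4
stmt 1: y := y * x  -- replace 0 occurrence(s) of y with (y * x)
  => ( ( z - z ) - x ) <= 4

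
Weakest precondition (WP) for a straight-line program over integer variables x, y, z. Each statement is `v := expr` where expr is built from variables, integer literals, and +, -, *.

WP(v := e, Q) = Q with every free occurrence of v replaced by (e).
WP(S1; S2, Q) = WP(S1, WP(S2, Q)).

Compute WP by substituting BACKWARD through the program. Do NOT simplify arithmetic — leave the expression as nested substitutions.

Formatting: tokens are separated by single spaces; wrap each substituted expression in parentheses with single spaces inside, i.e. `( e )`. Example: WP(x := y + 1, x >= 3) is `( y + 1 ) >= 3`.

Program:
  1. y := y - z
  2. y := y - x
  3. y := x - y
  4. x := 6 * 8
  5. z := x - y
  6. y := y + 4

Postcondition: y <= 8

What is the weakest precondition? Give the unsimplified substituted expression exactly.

post: y <= 8
stmt 6: y := y + 4  -- replace 1 occurrence(s) of y with (y + 4)
  => ( y + 4 ) <= 8
stmt 5: z := x - y  -- replace 0 occurrence(s) of z with (x - y)
  => ( y + 4 ) <= 8
stmt 4: x := 6 * 8  -- replace 0 occurrence(s) of x with (6 * 8)
  => ( y + 4 ) <= 8
stmt 3: y := x - y  -- replace 1 occurrence(s) of y with (x - y)
  => ( ( x - y ) + 4 ) <= 8
stmt 2: y := y - x  -- replace 1 occurrence(s) of y with (y - x)
  => ( ( x - ( y - x ) ) + 4 ) <= 8
stmt 1: y := y - z  -- replace 1 occurrence(s) of y with (y - z)
  => ( ( x - ( ( y - z ) - x ) ) + 4 ) <= 8

Answer: ( ( x - ( ( y - z ) - x ) ) + 4 ) <= 8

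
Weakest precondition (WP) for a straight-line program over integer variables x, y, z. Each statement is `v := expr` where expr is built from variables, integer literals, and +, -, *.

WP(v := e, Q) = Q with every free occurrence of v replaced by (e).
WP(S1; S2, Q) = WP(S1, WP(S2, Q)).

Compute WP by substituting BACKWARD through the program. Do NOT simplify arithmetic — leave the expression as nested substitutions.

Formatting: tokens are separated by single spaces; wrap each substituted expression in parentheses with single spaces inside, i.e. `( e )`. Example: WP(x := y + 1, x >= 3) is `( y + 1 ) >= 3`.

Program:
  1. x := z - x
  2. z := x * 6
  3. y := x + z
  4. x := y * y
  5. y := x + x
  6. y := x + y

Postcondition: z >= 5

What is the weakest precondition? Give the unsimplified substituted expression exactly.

Answer: ( ( z - x ) * 6 ) >= 5

Derivation:
post: z >= 5
stmt 6: y := x + y  -- replace 0 occurrence(s) of y with (x + y)
  => z >= 5
stmt 5: y := x + x  -- replace 0 occurrence(s) of y with (x + x)
  => z >= 5
stmt 4: x := y * y  -- replace 0 occurrence(s) of x with (y * y)
  => z >= 5
stmt 3: y := x + z  -- replace 0 occurrence(s) of y with (x + z)
  => z >= 5
stmt 2: z := x * 6  -- replace 1 occurrence(s) of z with (x * 6)
  => ( x * 6 ) >= 5
stmt 1: x := z - x  -- replace 1 occurrence(s) of x with (z - x)
  => ( ( z - x ) * 6 ) >= 5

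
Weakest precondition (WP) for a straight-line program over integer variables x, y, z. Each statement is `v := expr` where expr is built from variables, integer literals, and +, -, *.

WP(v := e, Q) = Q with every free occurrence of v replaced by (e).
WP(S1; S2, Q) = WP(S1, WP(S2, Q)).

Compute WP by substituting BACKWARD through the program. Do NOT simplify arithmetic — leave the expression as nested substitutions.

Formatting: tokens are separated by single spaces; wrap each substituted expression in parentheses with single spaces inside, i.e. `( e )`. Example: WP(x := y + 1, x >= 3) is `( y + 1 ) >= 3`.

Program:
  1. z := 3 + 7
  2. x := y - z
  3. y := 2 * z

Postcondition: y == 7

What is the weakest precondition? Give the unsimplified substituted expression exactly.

post: y == 7
stmt 3: y := 2 * z  -- replace 1 occurrence(s) of y with (2 * z)
  => ( 2 * z ) == 7
stmt 2: x := y - z  -- replace 0 occurrence(s) of x with (y - z)
  => ( 2 * z ) == 7
stmt 1: z := 3 + 7  -- replace 1 occurrence(s) of z with (3 + 7)
  => ( 2 * ( 3 + 7 ) ) == 7

Answer: ( 2 * ( 3 + 7 ) ) == 7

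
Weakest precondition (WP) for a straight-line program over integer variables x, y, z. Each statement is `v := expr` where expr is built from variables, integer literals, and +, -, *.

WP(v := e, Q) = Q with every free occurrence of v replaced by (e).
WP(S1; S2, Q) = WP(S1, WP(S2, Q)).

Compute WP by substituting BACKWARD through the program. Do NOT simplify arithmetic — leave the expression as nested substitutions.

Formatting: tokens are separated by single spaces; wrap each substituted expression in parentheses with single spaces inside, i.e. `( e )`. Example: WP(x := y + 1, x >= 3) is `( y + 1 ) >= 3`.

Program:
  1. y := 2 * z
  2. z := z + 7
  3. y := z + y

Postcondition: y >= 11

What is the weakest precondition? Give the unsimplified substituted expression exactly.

Answer: ( ( z + 7 ) + ( 2 * z ) ) >= 11

Derivation:
post: y >= 11
stmt 3: y := z + y  -- replace 1 occurrence(s) of y with (z + y)
  => ( z + y ) >= 11
stmt 2: z := z + 7  -- replace 1 occurrence(s) of z with (z + 7)
  => ( ( z + 7 ) + y ) >= 11
stmt 1: y := 2 * z  -- replace 1 occurrence(s) of y with (2 * z)
  => ( ( z + 7 ) + ( 2 * z ) ) >= 11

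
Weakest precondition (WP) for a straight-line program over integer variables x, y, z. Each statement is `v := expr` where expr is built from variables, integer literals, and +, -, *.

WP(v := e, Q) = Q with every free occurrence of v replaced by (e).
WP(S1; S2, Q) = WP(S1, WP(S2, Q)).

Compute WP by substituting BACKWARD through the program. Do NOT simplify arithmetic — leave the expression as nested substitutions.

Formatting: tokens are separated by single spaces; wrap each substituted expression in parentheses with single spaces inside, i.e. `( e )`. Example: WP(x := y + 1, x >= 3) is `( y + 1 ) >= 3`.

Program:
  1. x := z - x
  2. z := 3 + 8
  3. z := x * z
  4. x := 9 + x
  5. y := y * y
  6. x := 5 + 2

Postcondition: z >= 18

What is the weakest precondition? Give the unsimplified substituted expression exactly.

Answer: ( ( z - x ) * ( 3 + 8 ) ) >= 18

Derivation:
post: z >= 18
stmt 6: x := 5 + 2  -- replace 0 occurrence(s) of x with (5 + 2)
  => z >= 18
stmt 5: y := y * y  -- replace 0 occurrence(s) of y with (y * y)
  => z >= 18
stmt 4: x := 9 + x  -- replace 0 occurrence(s) of x with (9 + x)
  => z >= 18
stmt 3: z := x * z  -- replace 1 occurrence(s) of z with (x * z)
  => ( x * z ) >= 18
stmt 2: z := 3 + 8  -- replace 1 occurrence(s) of z with (3 + 8)
  => ( x * ( 3 + 8 ) ) >= 18
stmt 1: x := z - x  -- replace 1 occurrence(s) of x with (z - x)
  => ( ( z - x ) * ( 3 + 8 ) ) >= 18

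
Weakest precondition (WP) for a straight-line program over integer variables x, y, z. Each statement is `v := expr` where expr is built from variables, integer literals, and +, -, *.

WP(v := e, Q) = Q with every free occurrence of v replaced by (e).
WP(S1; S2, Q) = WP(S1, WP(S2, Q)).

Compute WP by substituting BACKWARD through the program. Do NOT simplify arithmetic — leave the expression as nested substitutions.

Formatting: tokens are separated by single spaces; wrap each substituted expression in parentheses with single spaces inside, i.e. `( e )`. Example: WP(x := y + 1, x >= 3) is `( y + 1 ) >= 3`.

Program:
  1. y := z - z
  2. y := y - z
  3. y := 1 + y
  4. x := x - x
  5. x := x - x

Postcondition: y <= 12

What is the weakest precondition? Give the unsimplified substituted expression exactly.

Answer: ( 1 + ( ( z - z ) - z ) ) <= 12

Derivation:
post: y <= 12
stmt 5: x := x - x  -- replace 0 occurrence(s) of x with (x - x)
  => y <= 12
stmt 4: x := x - x  -- replace 0 occurrence(s) of x with (x - x)
  => y <= 12
stmt 3: y := 1 + y  -- replace 1 occurrence(s) of y with (1 + y)
  => ( 1 + y ) <= 12
stmt 2: y := y - z  -- replace 1 occurrence(s) of y with (y - z)
  => ( 1 + ( y - z ) ) <= 12
stmt 1: y := z - z  -- replace 1 occurrence(s) of y with (z - z)
  => ( 1 + ( ( z - z ) - z ) ) <= 12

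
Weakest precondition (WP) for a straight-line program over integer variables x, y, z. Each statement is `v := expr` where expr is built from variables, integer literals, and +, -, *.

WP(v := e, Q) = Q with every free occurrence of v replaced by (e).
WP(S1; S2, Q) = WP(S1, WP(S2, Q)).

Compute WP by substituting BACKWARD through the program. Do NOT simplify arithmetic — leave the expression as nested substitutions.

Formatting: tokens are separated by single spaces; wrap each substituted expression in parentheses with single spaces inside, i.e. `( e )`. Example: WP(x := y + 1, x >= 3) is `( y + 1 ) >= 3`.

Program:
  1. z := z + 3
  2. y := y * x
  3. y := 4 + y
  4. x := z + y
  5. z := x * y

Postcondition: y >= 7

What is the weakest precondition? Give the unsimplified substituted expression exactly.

post: y >= 7
stmt 5: z := x * y  -- replace 0 occurrence(s) of z with (x * y)
  => y >= 7
stmt 4: x := z + y  -- replace 0 occurrence(s) of x with (z + y)
  => y >= 7
stmt 3: y := 4 + y  -- replace 1 occurrence(s) of y with (4 + y)
  => ( 4 + y ) >= 7
stmt 2: y := y * x  -- replace 1 occurrence(s) of y with (y * x)
  => ( 4 + ( y * x ) ) >= 7
stmt 1: z := z + 3  -- replace 0 occurrence(s) of z with (z + 3)
  => ( 4 + ( y * x ) ) >= 7

Answer: ( 4 + ( y * x ) ) >= 7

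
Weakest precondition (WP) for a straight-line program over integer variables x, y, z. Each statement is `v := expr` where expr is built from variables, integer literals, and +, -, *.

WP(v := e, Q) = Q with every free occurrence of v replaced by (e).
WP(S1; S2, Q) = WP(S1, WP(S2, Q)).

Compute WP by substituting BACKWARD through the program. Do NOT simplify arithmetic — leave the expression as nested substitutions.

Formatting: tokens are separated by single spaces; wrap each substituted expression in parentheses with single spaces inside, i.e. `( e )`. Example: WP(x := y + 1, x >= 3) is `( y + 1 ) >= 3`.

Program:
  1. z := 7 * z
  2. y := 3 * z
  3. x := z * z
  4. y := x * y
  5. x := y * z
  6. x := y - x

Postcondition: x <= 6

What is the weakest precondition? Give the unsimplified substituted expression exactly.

post: x <= 6
stmt 6: x := y - x  -- replace 1 occurrence(s) of x with (y - x)
  => ( y - x ) <= 6
stmt 5: x := y * z  -- replace 1 occurrence(s) of x with (y * z)
  => ( y - ( y * z ) ) <= 6
stmt 4: y := x * y  -- replace 2 occurrence(s) of y with (x * y)
  => ( ( x * y ) - ( ( x * y ) * z ) ) <= 6
stmt 3: x := z * z  -- replace 2 occurrence(s) of x with (z * z)
  => ( ( ( z * z ) * y ) - ( ( ( z * z ) * y ) * z ) ) <= 6
stmt 2: y := 3 * z  -- replace 2 occurrence(s) of y with (3 * z)
  => ( ( ( z * z ) * ( 3 * z ) ) - ( ( ( z * z ) * ( 3 * z ) ) * z ) ) <= 6
stmt 1: z := 7 * z  -- replace 7 occurrence(s) of z with (7 * z)
  => ( ( ( ( 7 * z ) * ( 7 * z ) ) * ( 3 * ( 7 * z ) ) ) - ( ( ( ( 7 * z ) * ( 7 * z ) ) * ( 3 * ( 7 * z ) ) ) * ( 7 * z ) ) ) <= 6

Answer: ( ( ( ( 7 * z ) * ( 7 * z ) ) * ( 3 * ( 7 * z ) ) ) - ( ( ( ( 7 * z ) * ( 7 * z ) ) * ( 3 * ( 7 * z ) ) ) * ( 7 * z ) ) ) <= 6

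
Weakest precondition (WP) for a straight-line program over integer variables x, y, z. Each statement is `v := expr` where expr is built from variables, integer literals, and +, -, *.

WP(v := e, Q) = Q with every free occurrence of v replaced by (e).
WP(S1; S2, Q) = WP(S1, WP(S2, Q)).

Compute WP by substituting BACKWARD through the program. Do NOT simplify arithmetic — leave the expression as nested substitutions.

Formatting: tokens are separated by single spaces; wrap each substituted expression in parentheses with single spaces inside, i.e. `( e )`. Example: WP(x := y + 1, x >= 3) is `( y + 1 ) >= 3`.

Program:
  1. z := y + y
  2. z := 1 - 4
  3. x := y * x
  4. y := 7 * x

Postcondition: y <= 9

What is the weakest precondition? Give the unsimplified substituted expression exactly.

post: y <= 9
stmt 4: y := 7 * x  -- replace 1 occurrence(s) of y with (7 * x)
  => ( 7 * x ) <= 9
stmt 3: x := y * x  -- replace 1 occurrence(s) of x with (y * x)
  => ( 7 * ( y * x ) ) <= 9
stmt 2: z := 1 - 4  -- replace 0 occurrence(s) of z with (1 - 4)
  => ( 7 * ( y * x ) ) <= 9
stmt 1: z := y + y  -- replace 0 occurrence(s) of z with (y + y)
  => ( 7 * ( y * x ) ) <= 9

Answer: ( 7 * ( y * x ) ) <= 9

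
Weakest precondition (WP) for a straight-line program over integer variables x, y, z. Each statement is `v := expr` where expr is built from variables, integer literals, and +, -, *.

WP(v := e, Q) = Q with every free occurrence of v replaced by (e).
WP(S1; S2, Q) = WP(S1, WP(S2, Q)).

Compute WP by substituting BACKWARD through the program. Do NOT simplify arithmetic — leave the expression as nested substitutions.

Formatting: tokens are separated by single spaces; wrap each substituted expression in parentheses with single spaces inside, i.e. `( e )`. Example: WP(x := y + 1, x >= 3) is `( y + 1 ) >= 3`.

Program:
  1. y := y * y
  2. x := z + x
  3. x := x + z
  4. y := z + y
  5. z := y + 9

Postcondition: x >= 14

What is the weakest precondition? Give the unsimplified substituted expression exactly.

post: x >= 14
stmt 5: z := y + 9  -- replace 0 occurrence(s) of z with (y + 9)
  => x >= 14
stmt 4: y := z + y  -- replace 0 occurrence(s) of y with (z + y)
  => x >= 14
stmt 3: x := x + z  -- replace 1 occurrence(s) of x with (x + z)
  => ( x + z ) >= 14
stmt 2: x := z + x  -- replace 1 occurrence(s) of x with (z + x)
  => ( ( z + x ) + z ) >= 14
stmt 1: y := y * y  -- replace 0 occurrence(s) of y with (y * y)
  => ( ( z + x ) + z ) >= 14

Answer: ( ( z + x ) + z ) >= 14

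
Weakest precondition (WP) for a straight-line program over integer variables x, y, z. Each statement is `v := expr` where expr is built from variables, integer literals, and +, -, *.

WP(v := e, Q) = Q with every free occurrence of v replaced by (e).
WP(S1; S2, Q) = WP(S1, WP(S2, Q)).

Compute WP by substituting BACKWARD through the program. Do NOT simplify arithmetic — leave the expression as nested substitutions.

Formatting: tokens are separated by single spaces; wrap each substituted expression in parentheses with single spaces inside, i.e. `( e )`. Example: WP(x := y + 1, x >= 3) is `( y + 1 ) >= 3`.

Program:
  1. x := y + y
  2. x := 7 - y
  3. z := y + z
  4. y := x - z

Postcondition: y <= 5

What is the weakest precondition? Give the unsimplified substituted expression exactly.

Answer: ( ( 7 - y ) - ( y + z ) ) <= 5

Derivation:
post: y <= 5
stmt 4: y := x - z  -- replace 1 occurrence(s) of y with (x - z)
  => ( x - z ) <= 5
stmt 3: z := y + z  -- replace 1 occurrence(s) of z with (y + z)
  => ( x - ( y + z ) ) <= 5
stmt 2: x := 7 - y  -- replace 1 occurrence(s) of x with (7 - y)
  => ( ( 7 - y ) - ( y + z ) ) <= 5
stmt 1: x := y + y  -- replace 0 occurrence(s) of x with (y + y)
  => ( ( 7 - y ) - ( y + z ) ) <= 5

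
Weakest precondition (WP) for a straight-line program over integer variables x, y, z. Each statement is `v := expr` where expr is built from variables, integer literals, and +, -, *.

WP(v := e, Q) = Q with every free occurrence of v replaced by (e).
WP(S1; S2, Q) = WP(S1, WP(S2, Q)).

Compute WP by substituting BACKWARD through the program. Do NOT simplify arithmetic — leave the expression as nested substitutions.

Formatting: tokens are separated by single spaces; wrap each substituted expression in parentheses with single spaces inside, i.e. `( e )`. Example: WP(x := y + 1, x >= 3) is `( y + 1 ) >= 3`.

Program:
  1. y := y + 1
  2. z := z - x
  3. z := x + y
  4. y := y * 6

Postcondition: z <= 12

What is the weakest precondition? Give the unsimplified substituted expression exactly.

post: z <= 12
stmt 4: y := y * 6  -- replace 0 occurrence(s) of y with (y * 6)
  => z <= 12
stmt 3: z := x + y  -- replace 1 occurrence(s) of z with (x + y)
  => ( x + y ) <= 12
stmt 2: z := z - x  -- replace 0 occurrence(s) of z with (z - x)
  => ( x + y ) <= 12
stmt 1: y := y + 1  -- replace 1 occurrence(s) of y with (y + 1)
  => ( x + ( y + 1 ) ) <= 12

Answer: ( x + ( y + 1 ) ) <= 12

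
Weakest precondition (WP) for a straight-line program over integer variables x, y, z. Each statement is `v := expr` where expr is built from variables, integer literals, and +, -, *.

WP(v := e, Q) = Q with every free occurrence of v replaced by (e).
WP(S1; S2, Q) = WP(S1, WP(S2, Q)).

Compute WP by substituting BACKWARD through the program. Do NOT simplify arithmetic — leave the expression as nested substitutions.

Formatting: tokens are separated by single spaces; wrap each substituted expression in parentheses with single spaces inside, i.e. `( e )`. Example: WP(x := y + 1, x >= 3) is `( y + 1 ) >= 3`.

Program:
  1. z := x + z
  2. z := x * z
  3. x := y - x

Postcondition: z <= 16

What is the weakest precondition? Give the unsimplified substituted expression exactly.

post: z <= 16
stmt 3: x := y - x  -- replace 0 occurrence(s) of x with (y - x)
  => z <= 16
stmt 2: z := x * z  -- replace 1 occurrence(s) of z with (x * z)
  => ( x * z ) <= 16
stmt 1: z := x + z  -- replace 1 occurrence(s) of z with (x + z)
  => ( x * ( x + z ) ) <= 16

Answer: ( x * ( x + z ) ) <= 16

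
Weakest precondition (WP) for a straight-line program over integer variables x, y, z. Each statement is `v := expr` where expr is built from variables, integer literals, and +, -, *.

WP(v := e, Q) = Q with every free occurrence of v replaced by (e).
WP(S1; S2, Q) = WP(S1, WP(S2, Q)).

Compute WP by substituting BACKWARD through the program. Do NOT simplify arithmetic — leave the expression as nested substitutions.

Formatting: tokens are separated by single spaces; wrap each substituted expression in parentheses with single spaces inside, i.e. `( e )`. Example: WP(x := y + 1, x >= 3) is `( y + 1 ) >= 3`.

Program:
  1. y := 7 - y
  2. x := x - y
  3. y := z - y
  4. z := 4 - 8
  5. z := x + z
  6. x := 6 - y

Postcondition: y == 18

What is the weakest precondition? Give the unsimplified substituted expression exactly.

Answer: ( z - ( 7 - y ) ) == 18

Derivation:
post: y == 18
stmt 6: x := 6 - y  -- replace 0 occurrence(s) of x with (6 - y)
  => y == 18
stmt 5: z := x + z  -- replace 0 occurrence(s) of z with (x + z)
  => y == 18
stmt 4: z := 4 - 8  -- replace 0 occurrence(s) of z with (4 - 8)
  => y == 18
stmt 3: y := z - y  -- replace 1 occurrence(s) of y with (z - y)
  => ( z - y ) == 18
stmt 2: x := x - y  -- replace 0 occurrence(s) of x with (x - y)
  => ( z - y ) == 18
stmt 1: y := 7 - y  -- replace 1 occurrence(s) of y with (7 - y)
  => ( z - ( 7 - y ) ) == 18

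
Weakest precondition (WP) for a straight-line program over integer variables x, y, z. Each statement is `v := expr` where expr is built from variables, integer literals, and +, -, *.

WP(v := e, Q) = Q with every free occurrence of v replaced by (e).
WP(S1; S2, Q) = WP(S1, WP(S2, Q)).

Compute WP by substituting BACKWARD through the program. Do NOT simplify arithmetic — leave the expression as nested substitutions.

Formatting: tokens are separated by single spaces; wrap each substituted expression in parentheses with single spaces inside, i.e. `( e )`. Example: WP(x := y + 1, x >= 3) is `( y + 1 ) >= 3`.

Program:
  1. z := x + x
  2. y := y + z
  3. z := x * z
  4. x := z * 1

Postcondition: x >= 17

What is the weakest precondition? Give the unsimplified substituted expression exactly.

Answer: ( ( x * ( x + x ) ) * 1 ) >= 17

Derivation:
post: x >= 17
stmt 4: x := z * 1  -- replace 1 occurrence(s) of x with (z * 1)
  => ( z * 1 ) >= 17
stmt 3: z := x * z  -- replace 1 occurrence(s) of z with (x * z)
  => ( ( x * z ) * 1 ) >= 17
stmt 2: y := y + z  -- replace 0 occurrence(s) of y with (y + z)
  => ( ( x * z ) * 1 ) >= 17
stmt 1: z := x + x  -- replace 1 occurrence(s) of z with (x + x)
  => ( ( x * ( x + x ) ) * 1 ) >= 17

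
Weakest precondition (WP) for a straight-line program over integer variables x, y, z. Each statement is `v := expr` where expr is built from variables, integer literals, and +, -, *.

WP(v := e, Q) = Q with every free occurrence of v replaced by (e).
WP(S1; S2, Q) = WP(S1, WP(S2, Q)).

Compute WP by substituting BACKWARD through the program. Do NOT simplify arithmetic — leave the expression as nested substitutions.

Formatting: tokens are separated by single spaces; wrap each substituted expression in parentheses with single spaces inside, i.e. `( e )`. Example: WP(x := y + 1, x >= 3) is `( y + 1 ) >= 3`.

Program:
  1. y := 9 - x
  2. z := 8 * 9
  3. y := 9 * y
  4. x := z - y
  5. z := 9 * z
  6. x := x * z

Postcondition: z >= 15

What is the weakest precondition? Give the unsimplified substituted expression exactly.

Answer: ( 9 * ( 8 * 9 ) ) >= 15

Derivation:
post: z >= 15
stmt 6: x := x * z  -- replace 0 occurrence(s) of x with (x * z)
  => z >= 15
stmt 5: z := 9 * z  -- replace 1 occurrence(s) of z with (9 * z)
  => ( 9 * z ) >= 15
stmt 4: x := z - y  -- replace 0 occurrence(s) of x with (z - y)
  => ( 9 * z ) >= 15
stmt 3: y := 9 * y  -- replace 0 occurrence(s) of y with (9 * y)
  => ( 9 * z ) >= 15
stmt 2: z := 8 * 9  -- replace 1 occurrence(s) of z with (8 * 9)
  => ( 9 * ( 8 * 9 ) ) >= 15
stmt 1: y := 9 - x  -- replace 0 occurrence(s) of y with (9 - x)
  => ( 9 * ( 8 * 9 ) ) >= 15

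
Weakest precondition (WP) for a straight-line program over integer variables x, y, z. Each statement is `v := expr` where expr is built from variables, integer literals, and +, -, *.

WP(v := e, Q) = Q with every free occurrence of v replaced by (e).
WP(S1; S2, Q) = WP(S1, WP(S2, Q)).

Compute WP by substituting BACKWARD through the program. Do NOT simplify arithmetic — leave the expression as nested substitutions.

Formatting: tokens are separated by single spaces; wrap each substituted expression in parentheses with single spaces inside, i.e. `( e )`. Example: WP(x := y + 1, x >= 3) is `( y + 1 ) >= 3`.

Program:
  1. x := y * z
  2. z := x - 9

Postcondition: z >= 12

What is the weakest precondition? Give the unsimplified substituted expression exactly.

post: z >= 12
stmt 2: z := x - 9  -- replace 1 occurrence(s) of z with (x - 9)
  => ( x - 9 ) >= 12
stmt 1: x := y * z  -- replace 1 occurrence(s) of x with (y * z)
  => ( ( y * z ) - 9 ) >= 12

Answer: ( ( y * z ) - 9 ) >= 12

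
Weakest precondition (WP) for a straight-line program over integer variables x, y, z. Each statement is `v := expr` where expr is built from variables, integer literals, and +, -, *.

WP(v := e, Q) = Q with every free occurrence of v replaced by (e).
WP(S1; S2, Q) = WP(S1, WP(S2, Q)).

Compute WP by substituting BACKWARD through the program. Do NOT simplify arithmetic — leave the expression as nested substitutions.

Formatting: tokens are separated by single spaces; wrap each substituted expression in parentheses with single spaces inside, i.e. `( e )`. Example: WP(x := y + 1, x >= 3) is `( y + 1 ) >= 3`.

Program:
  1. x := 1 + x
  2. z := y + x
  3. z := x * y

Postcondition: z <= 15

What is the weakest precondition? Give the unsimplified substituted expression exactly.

Answer: ( ( 1 + x ) * y ) <= 15

Derivation:
post: z <= 15
stmt 3: z := x * y  -- replace 1 occurrence(s) of z with (x * y)
  => ( x * y ) <= 15
stmt 2: z := y + x  -- replace 0 occurrence(s) of z with (y + x)
  => ( x * y ) <= 15
stmt 1: x := 1 + x  -- replace 1 occurrence(s) of x with (1 + x)
  => ( ( 1 + x ) * y ) <= 15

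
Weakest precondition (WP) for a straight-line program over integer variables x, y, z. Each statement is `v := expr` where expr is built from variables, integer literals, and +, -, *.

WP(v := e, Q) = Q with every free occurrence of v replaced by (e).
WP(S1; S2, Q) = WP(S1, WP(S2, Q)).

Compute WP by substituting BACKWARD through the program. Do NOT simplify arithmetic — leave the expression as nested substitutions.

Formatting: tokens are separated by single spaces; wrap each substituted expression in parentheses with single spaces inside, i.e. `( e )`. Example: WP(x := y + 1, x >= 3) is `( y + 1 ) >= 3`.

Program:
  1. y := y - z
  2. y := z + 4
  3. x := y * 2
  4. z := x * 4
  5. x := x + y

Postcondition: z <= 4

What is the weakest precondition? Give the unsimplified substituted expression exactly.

Answer: ( ( ( z + 4 ) * 2 ) * 4 ) <= 4

Derivation:
post: z <= 4
stmt 5: x := x + y  -- replace 0 occurrence(s) of x with (x + y)
  => z <= 4
stmt 4: z := x * 4  -- replace 1 occurrence(s) of z with (x * 4)
  => ( x * 4 ) <= 4
stmt 3: x := y * 2  -- replace 1 occurrence(s) of x with (y * 2)
  => ( ( y * 2 ) * 4 ) <= 4
stmt 2: y := z + 4  -- replace 1 occurrence(s) of y with (z + 4)
  => ( ( ( z + 4 ) * 2 ) * 4 ) <= 4
stmt 1: y := y - z  -- replace 0 occurrence(s) of y with (y - z)
  => ( ( ( z + 4 ) * 2 ) * 4 ) <= 4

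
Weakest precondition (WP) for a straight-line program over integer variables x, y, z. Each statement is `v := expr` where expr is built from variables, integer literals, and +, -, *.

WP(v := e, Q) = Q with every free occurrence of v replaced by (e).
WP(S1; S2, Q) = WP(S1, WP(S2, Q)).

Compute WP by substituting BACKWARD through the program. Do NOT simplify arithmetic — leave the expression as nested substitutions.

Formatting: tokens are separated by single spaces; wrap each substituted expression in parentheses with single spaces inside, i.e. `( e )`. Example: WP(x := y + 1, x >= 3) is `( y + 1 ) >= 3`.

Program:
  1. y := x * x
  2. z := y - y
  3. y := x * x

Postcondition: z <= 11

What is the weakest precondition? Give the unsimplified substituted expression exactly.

Answer: ( ( x * x ) - ( x * x ) ) <= 11

Derivation:
post: z <= 11
stmt 3: y := x * x  -- replace 0 occurrence(s) of y with (x * x)
  => z <= 11
stmt 2: z := y - y  -- replace 1 occurrence(s) of z with (y - y)
  => ( y - y ) <= 11
stmt 1: y := x * x  -- replace 2 occurrence(s) of y with (x * x)
  => ( ( x * x ) - ( x * x ) ) <= 11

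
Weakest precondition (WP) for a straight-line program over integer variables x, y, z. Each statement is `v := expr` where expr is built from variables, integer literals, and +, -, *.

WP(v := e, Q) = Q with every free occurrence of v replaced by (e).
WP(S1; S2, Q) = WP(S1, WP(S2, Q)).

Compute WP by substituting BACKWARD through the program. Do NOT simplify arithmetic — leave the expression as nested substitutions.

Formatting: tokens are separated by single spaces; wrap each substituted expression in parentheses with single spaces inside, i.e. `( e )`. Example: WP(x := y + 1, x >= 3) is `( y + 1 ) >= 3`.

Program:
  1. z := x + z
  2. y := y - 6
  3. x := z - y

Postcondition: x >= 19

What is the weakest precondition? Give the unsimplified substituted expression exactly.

Answer: ( ( x + z ) - ( y - 6 ) ) >= 19

Derivation:
post: x >= 19
stmt 3: x := z - y  -- replace 1 occurrence(s) of x with (z - y)
  => ( z - y ) >= 19
stmt 2: y := y - 6  -- replace 1 occurrence(s) of y with (y - 6)
  => ( z - ( y - 6 ) ) >= 19
stmt 1: z := x + z  -- replace 1 occurrence(s) of z with (x + z)
  => ( ( x + z ) - ( y - 6 ) ) >= 19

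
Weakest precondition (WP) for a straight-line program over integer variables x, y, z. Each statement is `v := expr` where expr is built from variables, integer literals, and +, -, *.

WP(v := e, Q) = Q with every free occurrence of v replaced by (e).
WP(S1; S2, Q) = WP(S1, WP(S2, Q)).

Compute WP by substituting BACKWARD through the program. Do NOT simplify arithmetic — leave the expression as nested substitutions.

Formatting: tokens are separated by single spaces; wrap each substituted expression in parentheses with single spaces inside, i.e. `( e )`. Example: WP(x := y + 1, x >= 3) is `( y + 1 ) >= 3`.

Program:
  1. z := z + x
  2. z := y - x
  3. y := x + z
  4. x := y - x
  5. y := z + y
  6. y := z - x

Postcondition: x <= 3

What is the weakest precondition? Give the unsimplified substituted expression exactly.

post: x <= 3
stmt 6: y := z - x  -- replace 0 occurrence(s) of y with (z - x)
  => x <= 3
stmt 5: y := z + y  -- replace 0 occurrence(s) of y with (z + y)
  => x <= 3
stmt 4: x := y - x  -- replace 1 occurrence(s) of x with (y - x)
  => ( y - x ) <= 3
stmt 3: y := x + z  -- replace 1 occurrence(s) of y with (x + z)
  => ( ( x + z ) - x ) <= 3
stmt 2: z := y - x  -- replace 1 occurrence(s) of z with (y - x)
  => ( ( x + ( y - x ) ) - x ) <= 3
stmt 1: z := z + x  -- replace 0 occurrence(s) of z with (z + x)
  => ( ( x + ( y - x ) ) - x ) <= 3

Answer: ( ( x + ( y - x ) ) - x ) <= 3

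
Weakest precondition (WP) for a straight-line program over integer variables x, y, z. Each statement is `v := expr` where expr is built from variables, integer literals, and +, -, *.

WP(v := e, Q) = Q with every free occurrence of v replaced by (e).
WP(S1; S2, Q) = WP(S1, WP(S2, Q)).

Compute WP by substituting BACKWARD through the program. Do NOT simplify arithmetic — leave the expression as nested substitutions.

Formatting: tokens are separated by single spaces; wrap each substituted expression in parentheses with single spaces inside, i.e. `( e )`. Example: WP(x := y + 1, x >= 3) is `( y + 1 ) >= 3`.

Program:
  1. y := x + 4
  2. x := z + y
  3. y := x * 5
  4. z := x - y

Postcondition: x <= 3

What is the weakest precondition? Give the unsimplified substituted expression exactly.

post: x <= 3
stmt 4: z := x - y  -- replace 0 occurrence(s) of z with (x - y)
  => x <= 3
stmt 3: y := x * 5  -- replace 0 occurrence(s) of y with (x * 5)
  => x <= 3
stmt 2: x := z + y  -- replace 1 occurrence(s) of x with (z + y)
  => ( z + y ) <= 3
stmt 1: y := x + 4  -- replace 1 occurrence(s) of y with (x + 4)
  => ( z + ( x + 4 ) ) <= 3

Answer: ( z + ( x + 4 ) ) <= 3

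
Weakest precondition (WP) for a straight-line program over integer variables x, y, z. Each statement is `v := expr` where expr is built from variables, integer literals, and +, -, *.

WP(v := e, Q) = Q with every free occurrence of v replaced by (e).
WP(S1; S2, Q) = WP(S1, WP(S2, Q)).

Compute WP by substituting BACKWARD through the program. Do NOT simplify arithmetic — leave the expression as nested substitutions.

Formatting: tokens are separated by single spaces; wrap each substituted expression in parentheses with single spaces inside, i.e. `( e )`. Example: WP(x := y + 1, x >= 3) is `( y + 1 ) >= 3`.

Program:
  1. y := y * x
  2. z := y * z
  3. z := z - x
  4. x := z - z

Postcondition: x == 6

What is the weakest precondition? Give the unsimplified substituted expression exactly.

post: x == 6
stmt 4: x := z - z  -- replace 1 occurrence(s) of x with (z - z)
  => ( z - z ) == 6
stmt 3: z := z - x  -- replace 2 occurrence(s) of z with (z - x)
  => ( ( z - x ) - ( z - x ) ) == 6
stmt 2: z := y * z  -- replace 2 occurrence(s) of z with (y * z)
  => ( ( ( y * z ) - x ) - ( ( y * z ) - x ) ) == 6
stmt 1: y := y * x  -- replace 2 occurrence(s) of y with (y * x)
  => ( ( ( ( y * x ) * z ) - x ) - ( ( ( y * x ) * z ) - x ) ) == 6

Answer: ( ( ( ( y * x ) * z ) - x ) - ( ( ( y * x ) * z ) - x ) ) == 6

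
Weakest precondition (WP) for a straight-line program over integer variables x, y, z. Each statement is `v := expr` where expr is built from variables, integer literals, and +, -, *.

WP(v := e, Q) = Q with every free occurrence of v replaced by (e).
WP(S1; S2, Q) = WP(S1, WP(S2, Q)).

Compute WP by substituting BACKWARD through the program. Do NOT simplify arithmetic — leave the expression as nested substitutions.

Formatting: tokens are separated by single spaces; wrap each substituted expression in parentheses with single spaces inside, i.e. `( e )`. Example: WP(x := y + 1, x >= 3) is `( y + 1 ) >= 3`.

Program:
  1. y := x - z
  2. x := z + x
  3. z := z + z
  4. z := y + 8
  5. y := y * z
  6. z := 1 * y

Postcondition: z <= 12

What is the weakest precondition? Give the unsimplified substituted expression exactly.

Answer: ( 1 * ( ( x - z ) * ( ( x - z ) + 8 ) ) ) <= 12

Derivation:
post: z <= 12
stmt 6: z := 1 * y  -- replace 1 occurrence(s) of z with (1 * y)
  => ( 1 * y ) <= 12
stmt 5: y := y * z  -- replace 1 occurrence(s) of y with (y * z)
  => ( 1 * ( y * z ) ) <= 12
stmt 4: z := y + 8  -- replace 1 occurrence(s) of z with (y + 8)
  => ( 1 * ( y * ( y + 8 ) ) ) <= 12
stmt 3: z := z + z  -- replace 0 occurrence(s) of z with (z + z)
  => ( 1 * ( y * ( y + 8 ) ) ) <= 12
stmt 2: x := z + x  -- replace 0 occurrence(s) of x with (z + x)
  => ( 1 * ( y * ( y + 8 ) ) ) <= 12
stmt 1: y := x - z  -- replace 2 occurrence(s) of y with (x - z)
  => ( 1 * ( ( x - z ) * ( ( x - z ) + 8 ) ) ) <= 12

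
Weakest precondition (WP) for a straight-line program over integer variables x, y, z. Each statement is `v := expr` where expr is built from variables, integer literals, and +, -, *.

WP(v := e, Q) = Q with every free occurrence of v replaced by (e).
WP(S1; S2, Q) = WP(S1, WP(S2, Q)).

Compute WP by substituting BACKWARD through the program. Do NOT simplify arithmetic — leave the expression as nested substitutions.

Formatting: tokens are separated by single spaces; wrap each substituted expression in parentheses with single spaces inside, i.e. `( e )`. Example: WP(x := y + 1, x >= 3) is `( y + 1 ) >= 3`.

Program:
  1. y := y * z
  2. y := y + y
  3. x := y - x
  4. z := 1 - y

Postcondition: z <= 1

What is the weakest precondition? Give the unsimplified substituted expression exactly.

Answer: ( 1 - ( ( y * z ) + ( y * z ) ) ) <= 1

Derivation:
post: z <= 1
stmt 4: z := 1 - y  -- replace 1 occurrence(s) of z with (1 - y)
  => ( 1 - y ) <= 1
stmt 3: x := y - x  -- replace 0 occurrence(s) of x with (y - x)
  => ( 1 - y ) <= 1
stmt 2: y := y + y  -- replace 1 occurrence(s) of y with (y + y)
  => ( 1 - ( y + y ) ) <= 1
stmt 1: y := y * z  -- replace 2 occurrence(s) of y with (y * z)
  => ( 1 - ( ( y * z ) + ( y * z ) ) ) <= 1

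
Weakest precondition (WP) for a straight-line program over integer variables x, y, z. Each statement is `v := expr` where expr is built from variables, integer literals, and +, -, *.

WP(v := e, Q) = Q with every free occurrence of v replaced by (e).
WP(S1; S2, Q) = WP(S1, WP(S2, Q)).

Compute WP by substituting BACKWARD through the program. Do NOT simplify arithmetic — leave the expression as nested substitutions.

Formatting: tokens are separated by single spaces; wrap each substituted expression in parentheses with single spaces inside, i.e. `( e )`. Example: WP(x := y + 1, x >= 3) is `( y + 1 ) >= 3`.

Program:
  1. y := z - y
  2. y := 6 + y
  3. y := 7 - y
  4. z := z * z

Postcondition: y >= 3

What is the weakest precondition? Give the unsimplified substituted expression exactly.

Answer: ( 7 - ( 6 + ( z - y ) ) ) >= 3

Derivation:
post: y >= 3
stmt 4: z := z * z  -- replace 0 occurrence(s) of z with (z * z)
  => y >= 3
stmt 3: y := 7 - y  -- replace 1 occurrence(s) of y with (7 - y)
  => ( 7 - y ) >= 3
stmt 2: y := 6 + y  -- replace 1 occurrence(s) of y with (6 + y)
  => ( 7 - ( 6 + y ) ) >= 3
stmt 1: y := z - y  -- replace 1 occurrence(s) of y with (z - y)
  => ( 7 - ( 6 + ( z - y ) ) ) >= 3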